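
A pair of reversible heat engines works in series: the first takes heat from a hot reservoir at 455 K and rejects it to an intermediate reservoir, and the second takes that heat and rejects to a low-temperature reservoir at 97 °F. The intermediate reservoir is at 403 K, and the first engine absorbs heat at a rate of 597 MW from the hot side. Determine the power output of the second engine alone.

Ẇ₂ ≈ 123.0 MW

T_C = 97 °F → (97 − 32) × 5/9 = 36.11 °C = 309.26 K.
Heat entering the second stage: Q_m = Q_H·(T_m/T_H) = 597 × 403.00/455.00 = 528.8 MW.
Second-stage efficiency η₂ = 1 − T_C/T_m = 1 − 309.26/403.00 = 0.2326, so W₂ = η₂·Q_m = 123.0 MW.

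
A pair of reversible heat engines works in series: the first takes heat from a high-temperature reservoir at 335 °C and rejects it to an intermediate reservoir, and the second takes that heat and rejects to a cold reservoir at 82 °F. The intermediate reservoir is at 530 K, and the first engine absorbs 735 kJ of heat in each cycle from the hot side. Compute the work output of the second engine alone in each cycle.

W₂ ≈ 276.9 kJ

T_H = 335 °C → 335 + 273.15 = 608.15 K.
T_C = 82 °F → (82 − 32) × 5/9 = 27.78 °C = 300.93 K.
Heat entering the second stage: Q_m = Q_H·(T_m/T_H) = 735 × 530.00/608.15 = 640.5 kJ.
Second-stage efficiency η₂ = 1 − T_C/T_m = 1 − 300.93/530.00 = 0.4322, so W₂ = η₂·Q_m = 276.9 kJ.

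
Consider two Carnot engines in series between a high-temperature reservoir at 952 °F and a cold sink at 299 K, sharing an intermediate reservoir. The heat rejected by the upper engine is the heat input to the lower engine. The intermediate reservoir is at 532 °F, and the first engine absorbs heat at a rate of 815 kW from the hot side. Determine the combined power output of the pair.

T_H = 952 °F → (952 − 32) × 5/9 = 511.11 °C = 784.26 K.
Two reversible stages in series are equivalent to a single Carnot engine between T_H and T_C, so η_total = 1 − T_C/T_H = 1 − 299.00/784.26 = 0.6187.
W_total = η_total · Q_H = 0.6187 × 815 = 504 kW.

Ẇ_total ≈ 504 kW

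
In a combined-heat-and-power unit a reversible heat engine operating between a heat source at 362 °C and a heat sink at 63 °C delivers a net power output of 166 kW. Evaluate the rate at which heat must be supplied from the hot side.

Q̇_H ≈ 353 kW

T_H = 362 °C → 362 + 273.15 = 635.15 K.
T_C = 63 °C → 63 + 273.15 = 336.15 K.
η_rev = 1 − T_C/T_H = 1 − 336.15/635.15 = 0.4708.
Q_H = W/η = 166/0.4708 = 353 kW.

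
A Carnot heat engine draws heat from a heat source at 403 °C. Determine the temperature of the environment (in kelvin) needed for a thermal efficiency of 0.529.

T_H = 403 °C → 403 + 273.15 = 676.15 K.
From η = 1 − T_C/T_H, T_C = T_H·(1 − η) = 676.15 × (1 − 0.529) = 318 K.

T_C ≈ 318 K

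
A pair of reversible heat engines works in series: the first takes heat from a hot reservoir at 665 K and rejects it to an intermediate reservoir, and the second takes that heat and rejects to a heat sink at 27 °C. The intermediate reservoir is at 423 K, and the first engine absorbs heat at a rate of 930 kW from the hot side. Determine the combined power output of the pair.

T_C = 27 °C → 27 + 273.15 = 300.15 K.
Two reversible stages in series are equivalent to a single Carnot engine between T_H and T_C, so η_total = 1 − T_C/T_H = 1 − 300.15/665.00 = 0.5486.
W_total = η_total · Q_H = 0.5486 × 930 = 510 kW.

Ẇ_total ≈ 510 kW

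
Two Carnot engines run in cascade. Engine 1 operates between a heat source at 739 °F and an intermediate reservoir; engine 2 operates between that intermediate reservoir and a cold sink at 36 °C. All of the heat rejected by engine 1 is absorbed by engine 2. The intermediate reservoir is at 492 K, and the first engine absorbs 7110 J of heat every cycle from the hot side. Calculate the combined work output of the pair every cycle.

W_total ≈ 3810 J

T_H = 739 °F → (739 − 32) × 5/9 = 392.78 °C = 665.93 K.
T_C = 36 °C → 36 + 273.15 = 309.15 K.
Two reversible stages in series are equivalent to a single Carnot engine between T_H and T_C, so η_total = 1 − T_C/T_H = 1 − 309.15/665.93 = 0.5358.
W_total = η_total · Q_H = 0.5358 × 7110 = 3810 J.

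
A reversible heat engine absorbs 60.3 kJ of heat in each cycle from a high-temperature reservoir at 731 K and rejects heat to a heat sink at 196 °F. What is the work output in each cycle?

W ≈ 30.3 kJ

T_C = 196 °F → (196 − 32) × 5/9 = 91.11 °C = 364.26 K.
The Carnot efficiency is η = 1 − T_C/T_H = 1 − 364.26/731.00 = 0.5017.
W = η·Q_H = 0.5017 × 60.3 = 30.3 kJ.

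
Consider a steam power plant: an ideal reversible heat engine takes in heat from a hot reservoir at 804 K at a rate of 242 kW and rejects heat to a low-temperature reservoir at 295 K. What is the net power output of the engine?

Ẇ ≈ 153.2 kW

Since the cycle is reversible, η = 1 − T_C/T_H = 1 − 295.00/804.00 = 0.6331.
W = η·Q_H = 0.6331 × 242 = 153.2 kW.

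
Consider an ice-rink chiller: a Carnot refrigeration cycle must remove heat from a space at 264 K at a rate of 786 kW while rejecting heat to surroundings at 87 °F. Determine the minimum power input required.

Ẇ_in ≈ 118 kW

T_H = 87 °F → (87 − 32) × 5/9 = 30.56 °C = 303.71 K.
COP_R = T_C/(T_H − T_C) = 264.00/39.71 = 6.6489.
W = Q_C/COP_R = 786/6.6489 = 118 kW.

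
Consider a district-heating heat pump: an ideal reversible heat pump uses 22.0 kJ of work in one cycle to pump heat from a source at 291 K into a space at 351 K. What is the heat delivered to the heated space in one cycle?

Q_H ≈ 129 kJ

The Carnot heat-pump COP is COP_HP = T_H/(T_H − T_C) = 351.00/60.00 = 5.8500.
Q_H = COP_HP · W = 5.8500 × 22.0 = 129 kJ.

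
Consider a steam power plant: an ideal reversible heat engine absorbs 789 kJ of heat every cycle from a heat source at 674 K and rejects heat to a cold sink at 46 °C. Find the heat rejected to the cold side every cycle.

Q_C ≈ 374 kJ

T_C = 46 °C → 46 + 273.15 = 319.15 K.
η_rev = 1 − T_C/T_H = 1 − 319.15/674.00 = 0.5265.
For a reversible cycle Q_C/Q_H = T_C/T_H, so Q_C = 789 × 319.15/674.00 = 374 kJ.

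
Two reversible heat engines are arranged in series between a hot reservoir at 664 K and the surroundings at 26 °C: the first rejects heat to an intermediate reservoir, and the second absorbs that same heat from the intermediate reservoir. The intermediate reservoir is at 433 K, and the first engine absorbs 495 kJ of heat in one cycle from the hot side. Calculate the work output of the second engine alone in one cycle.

T_C = 26 °C → 26 + 273.15 = 299.15 K.
Heat entering the second stage: Q_m = Q_H·(T_m/T_H) = 495 × 433.00/664.00 = 322.8 kJ.
Second-stage efficiency η₂ = 1 − T_C/T_m = 1 − 299.15/433.00 = 0.3091, so W₂ = η₂·Q_m = 99.78 kJ.

W₂ ≈ 99.78 kJ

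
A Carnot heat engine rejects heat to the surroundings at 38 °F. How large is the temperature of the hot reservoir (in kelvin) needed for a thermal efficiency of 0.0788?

T_H ≈ 300.1 K

T_C = 38 °F → (38 − 32) × 5/9 = 3.33 °C = 276.48 K.
From η = 1 − T_C/T_H, solving for T_H gives T_H = T_C/(1 − η) = 276.48/(1 − 0.0788) = 300.1 K.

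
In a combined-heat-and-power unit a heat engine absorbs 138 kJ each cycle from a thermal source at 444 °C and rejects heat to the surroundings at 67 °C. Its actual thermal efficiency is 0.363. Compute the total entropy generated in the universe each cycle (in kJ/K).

T_H = 444 °C → 444 + 273.15 = 717.15 K.
T_C = 67 °C → 67 + 273.15 = 340.15 K.
W = η·Q_H = 0.363 × 138 = 50.09 kJ, so Q_C = Q_H − W = 87.91 kJ.
Reservoir entropy changes: ΔS_H = −Q_H/T_H = −138/717.15 = -0.1924 kJ/K and ΔS_C = +Q_C/T_C = 87.91/340.15 = 0.2584 kJ/K.
ΔS_univ = −Q_H/T_H + Q_C/T_C = 0.0660 kJ/K (> 0, since η = 0.363 < η_Carnot = 0.526).

ΔS_univ ≈ 0.0660 kJ/K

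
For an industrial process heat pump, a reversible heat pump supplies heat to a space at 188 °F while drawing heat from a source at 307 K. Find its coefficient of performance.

T_H = 188 °F → (188 − 32) × 5/9 = 86.67 °C = 359.82 K.
Reversible heating COP: COP_HP = T_H/(T_H − T_C) = 359.82/(359.82 − 307.00) = 6.81.

COP_HP ≈ 6.81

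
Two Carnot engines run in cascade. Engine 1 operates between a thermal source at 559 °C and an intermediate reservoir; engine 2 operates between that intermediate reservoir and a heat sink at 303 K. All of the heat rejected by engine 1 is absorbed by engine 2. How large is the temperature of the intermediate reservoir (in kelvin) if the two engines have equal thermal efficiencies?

T_m ≈ 502.1 K

T_H = 559 °C → 559 + 273.15 = 832.15 K.
Equal efficiencies require 1 − T_m/T_H = 1 − T_C/T_m, i.e. T_m/T_H = T_C/T_m, so T_m = √(T_H·T_C) = √(832.15 × 303.00) = 502.1 K.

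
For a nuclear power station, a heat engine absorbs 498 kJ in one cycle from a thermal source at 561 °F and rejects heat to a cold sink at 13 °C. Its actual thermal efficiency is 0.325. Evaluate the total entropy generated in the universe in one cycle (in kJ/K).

T_H = 561 °F → (561 − 32) × 5/9 = 293.89 °C = 567.04 K.
T_C = 13 °C → 13 + 273.15 = 286.15 K.
W = η·Q_H = 0.325 × 498 = 161.8 kJ, so Q_C = Q_H − W = 336.1 kJ.
Reservoir entropy changes: ΔS_H = −Q_H/T_H = −498/567.04 = -0.8782 kJ/K and ΔS_C = +Q_C/T_C = 336.1/286.15 = 1.175 kJ/K.
ΔS_univ = −Q_H/T_H + Q_C/T_C = 0.296 kJ/K (> 0, since η = 0.325 < η_Carnot = 0.495).

ΔS_univ ≈ 0.296 kJ/K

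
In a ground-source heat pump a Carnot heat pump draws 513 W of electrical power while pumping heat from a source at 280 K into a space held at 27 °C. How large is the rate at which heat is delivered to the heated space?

T_H = 27 °C → 27 + 273.15 = 300.15 K.
For a reversible heat pump, COP_HP = T_H/(T_H − T_C) = 300.15/20.15 = 14.8958.
Q_H = COP_HP · W = 14.8958 × 513 = 7642 W.

Q̇_H ≈ 7642 W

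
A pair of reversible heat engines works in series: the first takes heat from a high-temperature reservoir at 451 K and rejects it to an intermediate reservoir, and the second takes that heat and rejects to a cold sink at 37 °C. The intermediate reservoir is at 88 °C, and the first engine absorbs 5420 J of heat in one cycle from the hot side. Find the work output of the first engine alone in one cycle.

W₁ ≈ 1080 J

T_C = 37 °C → 37 + 273.15 = 310.15 K.
T_m = 88 °C → 88 + 273.15 = 361.15 K.
First-stage efficiency η₁ = 1 − T_m/T_H = 1 − 361.15/451.00 = 0.1992.
W₁ = η₁·Q_H = 0.1992 × 5420 = 1080 J.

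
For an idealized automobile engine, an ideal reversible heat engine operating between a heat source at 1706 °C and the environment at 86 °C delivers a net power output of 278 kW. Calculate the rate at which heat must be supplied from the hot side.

T_H = 1706 °C → 1706 + 273.15 = 1979.15 K.
T_C = 86 °C → 86 + 273.15 = 359.15 K.
Since the cycle is reversible, η = 1 − T_C/T_H = 1 − 359.15/1979.15 = 0.8185.
Q_H = W/η = 278/0.8185 = 339.6 kW.

Q̇_H ≈ 339.6 kW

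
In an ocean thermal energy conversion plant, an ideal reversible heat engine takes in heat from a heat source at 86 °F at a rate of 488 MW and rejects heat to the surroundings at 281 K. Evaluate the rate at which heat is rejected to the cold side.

Q̇_C ≈ 452 MW

T_H = 86 °F → (86 − 32) × 5/9 = 30.00 °C = 303.15 K.
Since the cycle is reversible, η = 1 − T_C/T_H = 1 − 281.00/303.15 = 0.0731.
For a reversible cycle Q_C/Q_H = T_C/T_H, so Q_C = 488 × 281.00/303.15 = 452 MW.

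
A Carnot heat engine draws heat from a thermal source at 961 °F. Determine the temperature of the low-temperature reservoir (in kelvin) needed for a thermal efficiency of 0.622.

T_H = 961 °F → (961 − 32) × 5/9 = 516.11 °C = 789.26 K.
From η = 1 − T_C/T_H, T_C = T_H·(1 − η) = 789.26 × (1 − 0.622) = 298 K.

T_C ≈ 298 K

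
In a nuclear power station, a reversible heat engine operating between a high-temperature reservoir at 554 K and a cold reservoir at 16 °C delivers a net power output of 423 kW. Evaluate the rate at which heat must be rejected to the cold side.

Q̇_C ≈ 462 kW

T_C = 16 °C → 16 + 273.15 = 289.15 K.
The Carnot efficiency is η = 1 − T_C/T_H = 1 − 289.15/554.00 = 0.4781.
Since Q_C/Q_H = T_C/T_H and Q_H = W/η, Q_C = W·T_C/(T_H − T_C) = 423 × 289.15/264.85 = 462 kW.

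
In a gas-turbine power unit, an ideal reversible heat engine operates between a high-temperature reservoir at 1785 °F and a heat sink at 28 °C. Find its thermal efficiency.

η ≈ 0.759

T_H = 1785 °F → (1785 − 32) × 5/9 = 973.89 °C = 1247.04 K.
T_C = 28 °C → 28 + 273.15 = 301.15 K.
Carnot efficiency: η = 1 − T_C/T_H = 1 − 301.15/1247.04 = 0.759.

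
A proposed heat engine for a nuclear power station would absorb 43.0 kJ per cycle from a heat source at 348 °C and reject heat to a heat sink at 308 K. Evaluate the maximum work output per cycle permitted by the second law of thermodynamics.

W_max ≈ 21.7 kJ

T_H = 348 °C → 348 + 273.15 = 621.15 K.
By the Carnot theorem, η_max = 1 − T_C/T_H = 1 − 308.00/621.15 = 0.5041.
W_max = η_max · Q_H = 0.5041 × 43.0 = 21.7 kJ.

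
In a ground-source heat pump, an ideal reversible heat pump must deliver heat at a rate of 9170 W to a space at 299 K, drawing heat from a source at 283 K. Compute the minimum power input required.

For a reversible heat pump, COP_HP = T_H/(T_H − T_C) = 299.00/16.00 = 18.6875.
W = Q_H/COP_HP = 9170/18.6875 = 491 W.

Ẇ_in ≈ 491 W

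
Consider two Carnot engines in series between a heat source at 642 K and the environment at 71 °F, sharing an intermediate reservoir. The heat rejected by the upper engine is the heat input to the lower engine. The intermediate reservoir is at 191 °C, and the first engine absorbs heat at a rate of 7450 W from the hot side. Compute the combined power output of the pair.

T_C = 71 °F → (71 − 32) × 5/9 = 21.67 °C = 294.82 K.
Two reversible stages in series are equivalent to a single Carnot engine between T_H and T_C, so η_total = 1 − T_C/T_H = 1 − 294.82/642.00 = 0.5408.
W_total = η_total · Q_H = 0.5408 × 7450 = 4029 W.

Ẇ_total ≈ 4029 W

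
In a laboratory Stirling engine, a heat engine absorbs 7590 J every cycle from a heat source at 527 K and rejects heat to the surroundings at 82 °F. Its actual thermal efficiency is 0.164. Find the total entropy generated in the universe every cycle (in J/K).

T_C = 82 °F → (82 − 32) × 5/9 = 27.78 °C = 300.93 K.
W = η·Q_H = 0.164 × 7590 = 1245 J, so Q_C = Q_H − W = 6345 J.
Entropy balance on the reservoirs: −Q_H/T_H = -14.40 J/K, +Q_C/T_C = 21.09 J/K.
ΔS_univ = −Q_H/T_H + Q_C/T_C = 6.68 J/K (> 0, since η = 0.164 < η_Carnot = 0.429).

ΔS_univ ≈ 6.68 J/K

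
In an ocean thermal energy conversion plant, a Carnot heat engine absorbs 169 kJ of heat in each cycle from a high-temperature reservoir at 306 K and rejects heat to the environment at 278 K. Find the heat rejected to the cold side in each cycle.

Q_C ≈ 154 kJ

Carnot efficiency: η = 1 − T_C/T_H = 1 − 278.00/306.00 = 0.0915.
For a reversible cycle Q_C/Q_H = T_C/T_H, so Q_C = 169 × 278.00/306.00 = 154 kJ.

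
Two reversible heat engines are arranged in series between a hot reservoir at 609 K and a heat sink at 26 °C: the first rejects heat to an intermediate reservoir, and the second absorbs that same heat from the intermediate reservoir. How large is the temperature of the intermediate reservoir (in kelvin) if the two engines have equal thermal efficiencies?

T_C = 26 °C → 26 + 273.15 = 299.15 K.
Equal efficiencies require 1 − T_m/T_H = 1 − T_C/T_m, i.e. T_m/T_H = T_C/T_m, so T_m = √(T_H·T_C) = √(609.00 × 299.15) = 426.8 K.

T_m ≈ 426.8 K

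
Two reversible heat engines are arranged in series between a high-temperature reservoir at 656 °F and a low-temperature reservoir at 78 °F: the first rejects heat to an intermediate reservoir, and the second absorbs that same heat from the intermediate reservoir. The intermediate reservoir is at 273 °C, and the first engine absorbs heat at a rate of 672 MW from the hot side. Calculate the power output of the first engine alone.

T_H = 656 °F → (656 − 32) × 5/9 = 346.67 °C = 619.82 K.
T_C = 78 °F → (78 − 32) × 5/9 = 25.56 °C = 298.71 K.
T_m = 273 °C → 273 + 273.15 = 546.15 K.
First-stage efficiency η₁ = 1 − T_m/T_H = 1 − 546.15/619.82 = 0.1189.
W₁ = η₁·Q_H = 0.1189 × 672 = 79.87 MW.

Ẇ₁ ≈ 79.87 MW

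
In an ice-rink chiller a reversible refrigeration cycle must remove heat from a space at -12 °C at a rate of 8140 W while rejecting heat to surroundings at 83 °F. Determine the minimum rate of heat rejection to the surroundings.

Q̇_H ≈ 9400 W

T_H = 83 °F → (83 − 32) × 5/9 = 28.33 °C = 301.48 K.
T_C = -12 °C → -12 + 273.15 = 261.15 K.
For a reversible cycle Q_H/Q_C = T_H/T_C, so Q_H = Q_C·T_H/T_C = 8140 × 301.48/261.15 = 9400 W.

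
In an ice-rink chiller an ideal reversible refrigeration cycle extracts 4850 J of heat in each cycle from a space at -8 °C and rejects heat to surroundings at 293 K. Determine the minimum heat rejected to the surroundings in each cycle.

T_C = -8 °C → -8 + 273.15 = 265.15 K.
For a reversible cycle Q_H/Q_C = T_H/T_C, so Q_H = Q_C·T_H/T_C = 4850 × 293.00/265.15 = 5359 J.

Q_H ≈ 5359 J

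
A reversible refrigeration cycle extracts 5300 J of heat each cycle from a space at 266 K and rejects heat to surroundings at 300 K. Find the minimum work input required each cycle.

W_in ≈ 677 J

COP_R = T_C/(T_H − T_C) = 266.00/34.00 = 7.8235.
W = Q_C/COP_R = 5300/7.8235 = 677 J.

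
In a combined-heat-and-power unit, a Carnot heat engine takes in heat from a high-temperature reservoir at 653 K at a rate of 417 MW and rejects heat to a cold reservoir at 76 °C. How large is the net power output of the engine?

T_C = 76 °C → 76 + 273.15 = 349.15 K.
The Carnot efficiency is η = 1 − T_C/T_H = 1 − 349.15/653.00 = 0.4653.
W = η·Q_H = 0.4653 × 417 = 194 MW.

Ẇ ≈ 194 MW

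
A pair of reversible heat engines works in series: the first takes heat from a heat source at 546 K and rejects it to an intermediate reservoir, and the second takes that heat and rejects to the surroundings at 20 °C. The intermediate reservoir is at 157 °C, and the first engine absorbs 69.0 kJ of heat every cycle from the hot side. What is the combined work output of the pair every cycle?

W_total ≈ 31.95 kJ

T_C = 20 °C → 20 + 273.15 = 293.15 K.
Two reversible stages in series are equivalent to a single Carnot engine between T_H and T_C, so η_total = 1 − T_C/T_H = 1 − 293.15/546.00 = 0.4631.
W_total = η_total · Q_H = 0.4631 × 69.0 = 31.95 kJ.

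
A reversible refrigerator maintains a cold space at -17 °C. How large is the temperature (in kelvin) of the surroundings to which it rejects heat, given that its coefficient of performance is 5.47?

T_H ≈ 303.0 K

T_C = -17 °C → -17 + 273.15 = 256.15 K.
COP_R = T_C/(T_H − T_C) ⇒ T_H = T_C·(1 + 1/COP_R) = 256.15 × (1 + 1/5.47) = 303.0 K.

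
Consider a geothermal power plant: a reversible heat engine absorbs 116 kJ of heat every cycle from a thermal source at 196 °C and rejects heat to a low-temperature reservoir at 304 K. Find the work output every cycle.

W ≈ 40.8 kJ

T_H = 196 °C → 196 + 273.15 = 469.15 K.
Carnot efficiency: η = 1 − T_C/T_H = 1 − 304.00/469.15 = 0.3520.
W = η·Q_H = 0.3520 × 116 = 40.8 kJ.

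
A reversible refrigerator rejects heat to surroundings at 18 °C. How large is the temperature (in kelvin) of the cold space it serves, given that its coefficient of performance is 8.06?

T_H = 18 °C → 18 + 273.15 = 291.15 K.
COP_R = T_C/(T_H − T_C) ⇒ T_C = T_H·COP_R/(1 + COP_R) = 291.15 × 8.06/(1 + 8.06) = 259 K.

T_C ≈ 259 K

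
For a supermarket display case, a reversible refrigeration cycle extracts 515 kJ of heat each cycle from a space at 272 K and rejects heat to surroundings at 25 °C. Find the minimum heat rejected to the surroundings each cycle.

T_H = 25 °C → 25 + 273.15 = 298.15 K.
For a reversible cycle Q_H/Q_C = T_H/T_C, so Q_H = Q_C·T_H/T_C = 515 × 298.15/272.00 = 565 kJ.

Q_H ≈ 565 kJ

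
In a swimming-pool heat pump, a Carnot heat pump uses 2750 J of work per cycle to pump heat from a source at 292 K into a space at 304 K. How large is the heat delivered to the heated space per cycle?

Q_H ≈ 69700 J

COP_HP = T_H/(T_H − T_C) = 304.00/12.00 = 25.3333.
Q_H = COP_HP · W = 25.3333 × 2750 = 69700 J.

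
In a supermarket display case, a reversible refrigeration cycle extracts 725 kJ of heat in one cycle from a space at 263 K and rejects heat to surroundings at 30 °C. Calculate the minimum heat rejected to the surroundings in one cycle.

T_H = 30 °C → 30 + 273.15 = 303.15 K.
For a reversible cycle Q_H/Q_C = T_H/T_C, so Q_H = Q_C·T_H/T_C = 725 × 303.15/263.00 = 835.7 kJ.

Q_H ≈ 835.7 kJ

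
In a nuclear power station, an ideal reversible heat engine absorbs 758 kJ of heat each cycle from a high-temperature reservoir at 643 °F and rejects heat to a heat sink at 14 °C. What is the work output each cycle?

W ≈ 403 kJ

T_H = 643 °F → (643 − 32) × 5/9 = 339.44 °C = 612.59 K.
T_C = 14 °C → 14 + 273.15 = 287.15 K.
Carnot efficiency: η = 1 − T_C/T_H = 1 − 287.15/612.59 = 0.5313.
W = η·Q_H = 0.5313 × 758 = 403 kJ.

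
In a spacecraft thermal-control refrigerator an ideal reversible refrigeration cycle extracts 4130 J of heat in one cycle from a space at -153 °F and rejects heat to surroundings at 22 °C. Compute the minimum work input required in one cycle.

T_H = 22 °C → 22 + 273.15 = 295.15 K.
T_C = -153 °F → (-153 − 32) × 5/9 = -102.78 °C = 170.37 K.
For a reversible refrigerator, COP_R = T_C/(T_H − T_C) = 170.37/124.78 = 1.3654.
W = Q_C/COP_R = 4130/1.3654 = 3020 J.

W_in ≈ 3020 J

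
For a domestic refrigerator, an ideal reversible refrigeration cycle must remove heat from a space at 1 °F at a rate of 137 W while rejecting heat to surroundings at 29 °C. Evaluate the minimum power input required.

T_H = 29 °C → 29 + 273.15 = 302.15 K.
T_C = 1 °F → (1 − 32) × 5/9 = -17.22 °C = 255.93 K.
COP_R = T_C/(T_H − T_C) = 255.93/46.22 = 5.5369.
W = Q_C/COP_R = 137/5.5369 = 24.7 W.

Ẇ_in ≈ 24.7 W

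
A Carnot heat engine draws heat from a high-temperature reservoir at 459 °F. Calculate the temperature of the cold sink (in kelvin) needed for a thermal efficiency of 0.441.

T_H = 459 °F → (459 − 32) × 5/9 = 237.22 °C = 510.37 K.
From η = 1 − T_C/T_H, T_C = T_H·(1 − η) = 510.37 × (1 − 0.441) = 285 K.

T_C ≈ 285 K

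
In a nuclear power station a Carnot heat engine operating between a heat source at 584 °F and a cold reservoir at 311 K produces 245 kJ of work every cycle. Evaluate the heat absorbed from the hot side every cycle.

T_H = 584 °F → (584 − 32) × 5/9 = 306.67 °C = 579.82 K.
Since the cycle is reversible, η = 1 − T_C/T_H = 1 − 311.00/579.82 = 0.4636.
Q_H = W/η = 245/0.4636 = 528.4 kJ.

Q_H ≈ 528.4 kJ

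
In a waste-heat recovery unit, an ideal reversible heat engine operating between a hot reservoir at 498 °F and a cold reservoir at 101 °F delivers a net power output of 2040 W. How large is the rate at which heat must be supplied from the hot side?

Q̇_H ≈ 4921 W

T_H = 498 °F → (498 − 32) × 5/9 = 258.89 °C = 532.04 K.
T_C = 101 °F → (101 − 32) × 5/9 = 38.33 °C = 311.48 K.
η_rev = 1 − T_C/T_H = 1 − 311.48/532.04 = 0.4145.
Q_H = W/η = 2040/0.4145 = 4921 W.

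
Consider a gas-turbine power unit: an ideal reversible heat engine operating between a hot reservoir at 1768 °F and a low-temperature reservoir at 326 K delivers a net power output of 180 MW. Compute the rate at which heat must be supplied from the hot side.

T_H = 1768 °F → (1768 − 32) × 5/9 = 964.44 °C = 1237.59 K.
The Carnot efficiency is η = 1 − T_C/T_H = 1 − 326.00/1237.59 = 0.7366.
Q_H = W/η = 180/0.7366 = 244 MW.

Q̇_H ≈ 244 MW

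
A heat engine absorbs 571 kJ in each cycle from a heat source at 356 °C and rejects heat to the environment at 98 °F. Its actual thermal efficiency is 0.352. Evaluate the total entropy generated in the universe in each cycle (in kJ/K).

T_H = 356 °C → 356 + 273.15 = 629.15 K.
T_C = 98 °F → (98 − 32) × 5/9 = 36.67 °C = 309.82 K.
W = η·Q_H = 0.352 × 571 = 201.0 kJ, so Q_C = Q_H − W = 370.0 kJ.
Reservoir entropy changes: ΔS_H = −Q_H/T_H = −571/629.15 = -0.9076 kJ/K and ΔS_C = +Q_C/T_C = 370.0/309.82 = 1.194 kJ/K.
ΔS_univ = −Q_H/T_H + Q_C/T_C = 0.287 kJ/K (> 0, since η = 0.352 < η_Carnot = 0.508).

ΔS_univ ≈ 0.287 kJ/K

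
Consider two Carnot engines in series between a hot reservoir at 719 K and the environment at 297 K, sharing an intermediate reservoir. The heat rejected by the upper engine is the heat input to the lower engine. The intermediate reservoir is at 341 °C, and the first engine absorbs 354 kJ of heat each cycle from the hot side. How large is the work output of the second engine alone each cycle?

T_m = 341 °C → 341 + 273.15 = 614.15 K.
Heat entering the second stage: Q_m = Q_H·(T_m/T_H) = 354 × 614.15/719.00 = 302 kJ.
Second-stage efficiency η₂ = 1 − T_C/T_m = 1 − 297.00/614.15 = 0.5164, so W₂ = η₂·Q_m = 156 kJ.

W₂ ≈ 156 kJ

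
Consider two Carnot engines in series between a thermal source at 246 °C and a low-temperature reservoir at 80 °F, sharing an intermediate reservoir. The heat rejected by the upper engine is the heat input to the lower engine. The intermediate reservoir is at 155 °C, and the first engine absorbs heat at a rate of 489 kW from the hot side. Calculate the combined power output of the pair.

T_H = 246 °C → 246 + 273.15 = 519.15 K.
T_C = 80 °F → (80 − 32) × 5/9 = 26.67 °C = 299.82 K.
Two reversible stages in series are equivalent to a single Carnot engine between T_H and T_C, so η_total = 1 − T_C/T_H = 1 − 299.82/519.15 = 0.4225.
W_total = η_total · Q_H = 0.4225 × 489 = 206.6 kW.

Ẇ_total ≈ 206.6 kW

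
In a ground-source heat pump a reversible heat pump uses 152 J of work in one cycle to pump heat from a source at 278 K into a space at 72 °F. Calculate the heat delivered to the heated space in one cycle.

Q_H ≈ 2580 J

T_H = 72 °F → (72 − 32) × 5/9 = 22.22 °C = 295.37 K.
Reversible heating COP: COP_HP = T_H/(T_H − T_C) = 295.37/17.37 = 17.0026.
Q_H = COP_HP · W = 17.0026 × 152 = 2580 J.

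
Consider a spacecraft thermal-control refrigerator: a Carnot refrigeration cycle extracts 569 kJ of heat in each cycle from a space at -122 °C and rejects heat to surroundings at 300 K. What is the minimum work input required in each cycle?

T_C = -122 °C → -122 + 273.15 = 151.15 K.
Carnot COP: COP_R = T_C/(T_H − T_C) = 151.15/148.85 = 1.0155.
W = Q_C/COP_R = 569/1.0155 = 560 kJ.

W_in ≈ 560 kJ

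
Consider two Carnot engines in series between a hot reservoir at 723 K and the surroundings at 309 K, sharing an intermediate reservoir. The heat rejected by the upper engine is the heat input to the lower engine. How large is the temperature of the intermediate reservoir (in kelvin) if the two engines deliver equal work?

For reversible stages Q_m = Q_H·(T_m/T_H). Setting W₁ = Q_H(1 − T_m/T_H) equal to W₂ = Q_m(1 − T_C/T_m) = Q_H·(T_m − T_C)/T_H gives T_H − T_m = T_m − T_C, so T_m = (T_H + T_C)/2 = (723.00 + 309.00)/2 = 516 K.

T_m ≈ 516 K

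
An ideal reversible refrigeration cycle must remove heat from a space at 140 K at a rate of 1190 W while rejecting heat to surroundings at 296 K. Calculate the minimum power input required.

Carnot COP: COP_R = T_C/(T_H − T_C) = 140.00/156.00 = 0.8974.
W = Q_C/COP_R = 1190/0.8974 = 1326 W.

Ẇ_in ≈ 1326 W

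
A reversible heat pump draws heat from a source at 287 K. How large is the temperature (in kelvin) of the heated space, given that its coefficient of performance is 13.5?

COP_HP = T_H/(T_H − T_C) ⇒ T_H = T_C·COP_HP/(COP_HP − 1) = 287.00 × 13.5/(13.5 − 1) = 310.0 K.

T_H ≈ 310.0 K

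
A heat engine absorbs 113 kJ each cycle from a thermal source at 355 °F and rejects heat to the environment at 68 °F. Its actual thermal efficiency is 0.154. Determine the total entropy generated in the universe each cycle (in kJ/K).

ΔS_univ ≈ 0.0764 kJ/K

T_H = 355 °F → (355 − 32) × 5/9 = 179.44 °C = 452.59 K.
T_C = 68 °F → (68 − 32) × 5/9 = 20.00 °C = 293.15 K.
W = η·Q_H = 0.154 × 113 = 17.40 kJ, so Q_C = Q_H − W = 95.60 kJ.
The hot reservoir loses entropy Q_H/T_H = 113/452.59 = 0.2497 kJ/K; the cold reservoir gains Q_C/T_C = 95.60/293.15 = 0.3261 kJ/K.
ΔS_univ = −Q_H/T_H + Q_C/T_C = 0.0764 kJ/K (> 0, since η = 0.154 < η_Carnot = 0.352).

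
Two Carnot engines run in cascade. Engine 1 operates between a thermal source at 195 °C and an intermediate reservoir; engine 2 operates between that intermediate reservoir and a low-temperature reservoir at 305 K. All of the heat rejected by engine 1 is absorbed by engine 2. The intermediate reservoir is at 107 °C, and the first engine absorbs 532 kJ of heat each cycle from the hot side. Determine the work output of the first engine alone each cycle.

T_H = 195 °C → 195 + 273.15 = 468.15 K.
T_m = 107 °C → 107 + 273.15 = 380.15 K.
First-stage efficiency η₁ = 1 − T_m/T_H = 1 − 380.15/468.15 = 0.1880.
W₁ = η₁·Q_H = 0.1880 × 532 = 100.0 kJ.

W₁ ≈ 100.0 kJ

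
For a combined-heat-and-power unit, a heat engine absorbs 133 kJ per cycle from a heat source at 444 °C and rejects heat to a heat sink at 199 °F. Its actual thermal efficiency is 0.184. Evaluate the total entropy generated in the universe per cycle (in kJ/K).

T_H = 444 °C → 444 + 273.15 = 717.15 K.
T_C = 199 °F → (199 − 32) × 5/9 = 92.78 °C = 365.93 K.
W = η·Q_H = 0.184 × 133 = 24.47 kJ, so Q_C = Q_H − W = 108.5 kJ.
The hot reservoir loses entropy Q_H/T_H = 133/717.15 = 0.1855 kJ/K; the cold reservoir gains Q_C/T_C = 108.5/365.93 = 0.2966 kJ/K.
ΔS_univ = −Q_H/T_H + Q_C/T_C = 0.111 kJ/K (> 0, since η = 0.184 < η_Carnot = 0.490).

ΔS_univ ≈ 0.111 kJ/K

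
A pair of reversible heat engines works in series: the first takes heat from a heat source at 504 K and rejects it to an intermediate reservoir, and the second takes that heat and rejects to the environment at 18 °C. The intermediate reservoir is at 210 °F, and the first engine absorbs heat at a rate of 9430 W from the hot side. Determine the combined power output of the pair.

Ẇ_total ≈ 3980 W

T_C = 18 °C → 18 + 273.15 = 291.15 K.
Two reversible stages in series are equivalent to a single Carnot engine between T_H and T_C, so η_total = 1 − T_C/T_H = 1 − 291.15/504.00 = 0.4223.
W_total = η_total · Q_H = 0.4223 × 9430 = 3980 W.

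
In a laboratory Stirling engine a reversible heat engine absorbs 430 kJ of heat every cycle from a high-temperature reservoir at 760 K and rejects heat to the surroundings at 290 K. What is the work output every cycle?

W ≈ 266 kJ

Carnot efficiency: η = 1 − T_C/T_H = 1 − 290.00/760.00 = 0.6184.
W = η·Q_H = 0.6184 × 430 = 266 kJ.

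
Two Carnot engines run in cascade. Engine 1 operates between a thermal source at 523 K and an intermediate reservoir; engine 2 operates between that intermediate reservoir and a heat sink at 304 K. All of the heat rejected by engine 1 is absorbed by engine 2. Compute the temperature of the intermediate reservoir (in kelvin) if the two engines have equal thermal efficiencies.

T_m ≈ 399 K

Equal efficiencies require 1 − T_m/T_H = 1 − T_C/T_m, i.e. T_m/T_H = T_C/T_m, so T_m = √(T_H·T_C) = √(523.00 × 304.00) = 399 K.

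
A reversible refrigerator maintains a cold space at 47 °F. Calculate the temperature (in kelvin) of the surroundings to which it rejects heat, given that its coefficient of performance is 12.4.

T_H ≈ 304 K

T_C = 47 °F → (47 − 32) × 5/9 = 8.33 °C = 281.48 K.
COP_R = T_C/(T_H − T_C) ⇒ T_H = T_C·(1 + 1/COP_R) = 281.48 × (1 + 1/12.4) = 304 K.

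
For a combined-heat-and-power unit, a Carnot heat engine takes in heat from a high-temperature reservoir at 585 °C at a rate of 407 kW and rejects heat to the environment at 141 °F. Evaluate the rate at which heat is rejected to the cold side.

T_H = 585 °C → 585 + 273.15 = 858.15 K.
T_C = 141 °F → (141 − 32) × 5/9 = 60.56 °C = 333.71 K.
η_rev = 1 − T_C/T_H = 1 − 333.71/858.15 = 0.6111.
For a reversible cycle Q_C/Q_H = T_C/T_H, so Q_C = 407 × 333.71/858.15 = 158 kW.

Q̇_C ≈ 158 kW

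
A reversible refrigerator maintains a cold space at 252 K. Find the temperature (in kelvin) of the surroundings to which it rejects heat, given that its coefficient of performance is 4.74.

T_H ≈ 305 K

COP_R = T_C/(T_H − T_C) ⇒ T_H = T_C·(1 + 1/COP_R) = 252.00 × (1 + 1/4.74) = 305 K.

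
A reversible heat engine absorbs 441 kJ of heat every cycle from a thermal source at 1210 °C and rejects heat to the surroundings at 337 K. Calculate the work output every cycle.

W ≈ 340.8 kJ

T_H = 1210 °C → 1210 + 273.15 = 1483.15 K.
Carnot efficiency: η = 1 − T_C/T_H = 1 − 337.00/1483.15 = 0.7728.
W = η·Q_H = 0.7728 × 441 = 340.8 kJ.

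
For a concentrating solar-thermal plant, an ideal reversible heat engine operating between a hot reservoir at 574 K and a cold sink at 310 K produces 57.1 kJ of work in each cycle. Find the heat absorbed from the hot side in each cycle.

Q_H ≈ 124.1 kJ

Carnot efficiency: η = 1 − T_C/T_H = 1 − 310.00/574.00 = 0.4599.
Q_H = W/η = 57.1/0.4599 = 124.1 kJ.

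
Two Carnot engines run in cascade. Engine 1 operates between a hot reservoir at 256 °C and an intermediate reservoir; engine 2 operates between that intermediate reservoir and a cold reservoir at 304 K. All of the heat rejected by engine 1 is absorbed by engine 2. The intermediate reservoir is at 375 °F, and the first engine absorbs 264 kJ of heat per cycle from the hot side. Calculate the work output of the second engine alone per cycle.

W₂ ≈ 79.68 kJ

T_H = 256 °C → 256 + 273.15 = 529.15 K.
T_m = 375 °F → (375 − 32) × 5/9 = 190.56 °C = 463.71 K.
Heat entering the second stage: Q_m = Q_H·(T_m/T_H) = 264 × 463.71/529.15 = 231.3 kJ.
Second-stage efficiency η₂ = 1 − T_C/T_m = 1 − 304.00/463.71 = 0.3444, so W₂ = η₂·Q_m = 79.68 kJ.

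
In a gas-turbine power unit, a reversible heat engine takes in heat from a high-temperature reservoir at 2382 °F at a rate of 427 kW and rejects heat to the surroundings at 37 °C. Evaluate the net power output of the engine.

T_H = 2382 °F → (2382 − 32) × 5/9 = 1305.56 °C = 1578.71 K.
T_C = 37 °C → 37 + 273.15 = 310.15 K.
The Carnot efficiency is η = 1 − T_C/T_H = 1 − 310.15/1578.71 = 0.8035.
W = η·Q_H = 0.8035 × 427 = 343 kW.

Ẇ ≈ 343 kW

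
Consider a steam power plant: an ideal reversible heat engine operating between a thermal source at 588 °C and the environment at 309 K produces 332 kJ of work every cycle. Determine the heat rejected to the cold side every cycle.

T_H = 588 °C → 588 + 273.15 = 861.15 K.
Since the cycle is reversible, η = 1 − T_C/T_H = 1 − 309.00/861.15 = 0.6412.
Since Q_C/Q_H = T_C/T_H and Q_H = W/η, Q_C = W·T_C/(T_H − T_C) = 332 × 309.00/552.15 = 186 kJ.

Q_C ≈ 186 kJ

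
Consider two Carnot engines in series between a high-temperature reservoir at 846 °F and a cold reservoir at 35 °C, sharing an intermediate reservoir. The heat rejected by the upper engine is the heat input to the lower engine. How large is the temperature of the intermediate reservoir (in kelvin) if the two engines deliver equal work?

T_H = 846 °F → (846 − 32) × 5/9 = 452.22 °C = 725.37 K.
T_C = 35 °C → 35 + 273.15 = 308.15 K.
For reversible stages Q_m = Q_H·(T_m/T_H). Setting W₁ = Q_H(1 − T_m/T_H) equal to W₂ = Q_m(1 − T_C/T_m) = Q_H·(T_m − T_C)/T_H gives T_H − T_m = T_m − T_C, so T_m = (T_H + T_C)/2 = (725.37 + 308.15)/2 = 516.8 K.

T_m ≈ 516.8 K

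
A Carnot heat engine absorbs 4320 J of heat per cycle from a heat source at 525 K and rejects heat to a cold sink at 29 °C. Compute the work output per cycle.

W ≈ 1830 J

T_C = 29 °C → 29 + 273.15 = 302.15 K.
Since the cycle is reversible, η = 1 − T_C/T_H = 1 − 302.15/525.00 = 0.4245.
W = η·Q_H = 0.4245 × 4320 = 1830 J.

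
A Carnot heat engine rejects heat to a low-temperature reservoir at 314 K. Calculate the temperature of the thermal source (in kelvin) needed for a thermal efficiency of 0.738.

From η = 1 − T_C/T_H, solving for T_H gives T_H = T_C/(1 − η) = 314.00/(1 − 0.738) = 1200 K.

T_H ≈ 1200 K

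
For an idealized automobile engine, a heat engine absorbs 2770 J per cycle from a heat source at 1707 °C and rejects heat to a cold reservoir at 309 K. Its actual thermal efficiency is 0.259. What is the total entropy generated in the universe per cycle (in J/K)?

T_H = 1707 °C → 1707 + 273.15 = 1980.15 K.
W = η·Q_H = 0.259 × 2770 = 717.4 J, so Q_C = Q_H − W = 2053 J.
The hot reservoir loses entropy Q_H/T_H = 2770/1980.15 = 1.399 J/K; the cold reservoir gains Q_C/T_C = 2053/309.00 = 6.643 J/K.
ΔS_univ = −Q_H/T_H + Q_C/T_C = 5.24 J/K (> 0, since η = 0.259 < η_Carnot = 0.844).

ΔS_univ ≈ 5.24 J/K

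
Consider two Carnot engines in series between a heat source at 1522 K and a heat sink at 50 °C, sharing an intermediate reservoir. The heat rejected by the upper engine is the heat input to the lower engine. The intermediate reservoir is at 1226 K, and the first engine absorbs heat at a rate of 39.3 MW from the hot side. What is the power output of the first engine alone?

Ẇ₁ ≈ 7.64 MW

T_C = 50 °C → 50 + 273.15 = 323.15 K.
First-stage efficiency η₁ = 1 − T_m/T_H = 1 − 1226.00/1522.00 = 0.1945.
W₁ = η₁·Q_H = 0.1945 × 39.3 = 7.64 MW.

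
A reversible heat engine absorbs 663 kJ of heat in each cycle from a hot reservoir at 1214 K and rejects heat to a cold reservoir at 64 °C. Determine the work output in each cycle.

W ≈ 478.9 kJ

T_C = 64 °C → 64 + 273.15 = 337.15 K.
For a reversible engine, η = 1 − T_C/T_H = 1 − 337.15/1214.00 = 0.7223.
W = η·Q_H = 0.7223 × 663 = 478.9 kJ.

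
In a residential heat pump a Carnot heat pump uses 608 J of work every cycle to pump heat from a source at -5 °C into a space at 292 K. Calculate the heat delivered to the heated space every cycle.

T_C = -5 °C → -5 + 273.15 = 268.15 K.
For a reversible heat pump, COP_HP = T_H/(T_H − T_C) = 292.00/23.85 = 12.2432.
Q_H = COP_HP · W = 12.2432 × 608 = 7440 J.

Q_H ≈ 7440 J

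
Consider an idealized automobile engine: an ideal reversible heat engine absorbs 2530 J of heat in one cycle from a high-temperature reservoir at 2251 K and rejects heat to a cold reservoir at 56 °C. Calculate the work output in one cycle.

W ≈ 2160 J

T_C = 56 °C → 56 + 273.15 = 329.15 K.
η_rev = 1 − T_C/T_H = 1 − 329.15/2251.00 = 0.8538.
W = η·Q_H = 0.8538 × 2530 = 2160 J.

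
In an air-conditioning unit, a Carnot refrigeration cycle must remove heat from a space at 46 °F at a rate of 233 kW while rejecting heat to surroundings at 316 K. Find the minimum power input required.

Ẇ_in ≈ 29.1 kW

T_C = 46 °F → (46 − 32) × 5/9 = 7.78 °C = 280.93 K.
For a reversible refrigerator, COP_R = T_C/(T_H − T_C) = 280.93/35.07 = 8.0100.
W = Q_C/COP_R = 233/8.0100 = 29.1 kW.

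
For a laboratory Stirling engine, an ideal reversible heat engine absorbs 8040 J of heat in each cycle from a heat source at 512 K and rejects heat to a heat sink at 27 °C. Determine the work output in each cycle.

W ≈ 3330 J

T_C = 27 °C → 27 + 273.15 = 300.15 K.
η_rev = 1 − T_C/T_H = 1 − 300.15/512.00 = 0.4138.
W = η·Q_H = 0.4138 × 8040 = 3330 J.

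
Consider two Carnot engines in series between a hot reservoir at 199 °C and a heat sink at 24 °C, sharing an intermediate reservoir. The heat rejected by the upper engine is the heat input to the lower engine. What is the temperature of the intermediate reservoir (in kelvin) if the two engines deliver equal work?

T_H = 199 °C → 199 + 273.15 = 472.15 K.
T_C = 24 °C → 24 + 273.15 = 297.15 K.
For reversible stages Q_m = Q_H·(T_m/T_H). Setting W₁ = Q_H(1 − T_m/T_H) equal to W₂ = Q_m(1 − T_C/T_m) = Q_H·(T_m − T_C)/T_H gives T_H − T_m = T_m − T_C, so T_m = (T_H + T_C)/2 = (472.15 + 297.15)/2 = 385 K.

T_m ≈ 385 K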